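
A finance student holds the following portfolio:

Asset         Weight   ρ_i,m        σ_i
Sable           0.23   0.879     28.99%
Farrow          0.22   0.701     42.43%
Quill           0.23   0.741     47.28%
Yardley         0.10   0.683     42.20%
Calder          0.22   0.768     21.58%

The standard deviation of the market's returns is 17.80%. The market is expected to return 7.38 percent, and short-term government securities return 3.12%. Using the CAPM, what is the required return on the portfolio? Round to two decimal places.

9.58%

β_Sable = 0.879 × 28.99% / 17.80% = 1.4316
β_Farrow = 0.701 × 42.43% / 17.80% = 1.6710
β_Quill = 0.741 × 47.28% / 17.80% = 1.9682
β_Yardley = 0.683 × 42.20% / 17.80% = 1.6192
β_Calder = 0.768 × 21.58% / 17.80% = 0.9311
β_P = Σ w_i β_i = 0.23×1.4316 + 0.22×1.6710 + 0.23×1.9682 + 0.10×1.6192 + 0.22×0.9311 = 1.5163
MRP = 7.38% − 3.12% = 4.26%
E(R_P) = R_f + β_P × MRP = 3.12% + 1.5163 × 4.26% = 9.58%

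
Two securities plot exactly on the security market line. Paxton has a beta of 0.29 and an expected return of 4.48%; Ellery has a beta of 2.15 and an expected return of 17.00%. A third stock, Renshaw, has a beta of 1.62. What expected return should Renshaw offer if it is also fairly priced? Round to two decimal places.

13.43%

MRP (SML slope) = (17.00% − 4.48%) / (2.15 − 0.29) = 12.52% / 1.86 = 6.7312%
R_f (intercept) = 4.48% − 0.29 × 6.7312% = 2.5280%
E(R_Renshaw) = R_f + β × MRP = 2.5280% + 1.62 × 6.7312% = 13.43%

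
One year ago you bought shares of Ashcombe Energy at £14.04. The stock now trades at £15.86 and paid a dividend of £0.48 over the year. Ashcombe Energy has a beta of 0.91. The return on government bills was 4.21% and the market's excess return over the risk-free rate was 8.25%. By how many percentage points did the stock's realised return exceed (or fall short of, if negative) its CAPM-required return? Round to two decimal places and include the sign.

Realised HPR = (P1 + D1 − P0) / P0 = (15.86 + 0.48 − 14.04) / 14.04 = 2.30 / 14.04 = 16.3818%
CAPM required = R_f + β·MRP = 4.21% + 0.91 × 8.25% = 11.7175%
α = realised − required = 16.3818% − 11.7175% = +4.66%

+4.66%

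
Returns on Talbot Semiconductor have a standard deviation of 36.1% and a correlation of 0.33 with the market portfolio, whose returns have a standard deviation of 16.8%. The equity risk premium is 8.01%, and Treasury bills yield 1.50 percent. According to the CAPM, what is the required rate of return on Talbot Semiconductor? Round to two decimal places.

β = ρ × σ_i / σ_m = 0.33 × 36.1% / 16.8% = 0.7091
E(R) = 1.50% + 0.7091 × 8.01% = 7.18%

7.18%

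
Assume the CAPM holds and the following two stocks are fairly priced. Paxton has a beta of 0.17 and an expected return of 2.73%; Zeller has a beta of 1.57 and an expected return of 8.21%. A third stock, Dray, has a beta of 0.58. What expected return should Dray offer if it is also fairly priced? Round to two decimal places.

MRP (SML slope) = (8.21% − 2.73%) / (1.57 − 0.17) = 5.48% / 1.40 = 3.9143%
R_f (intercept) = 2.73% − 0.17 × 3.9143% = 2.0646%
E(R_Dray) = R_f + β × MRP = 2.0646% + 0.58 × 3.9143% = 4.33%

4.33%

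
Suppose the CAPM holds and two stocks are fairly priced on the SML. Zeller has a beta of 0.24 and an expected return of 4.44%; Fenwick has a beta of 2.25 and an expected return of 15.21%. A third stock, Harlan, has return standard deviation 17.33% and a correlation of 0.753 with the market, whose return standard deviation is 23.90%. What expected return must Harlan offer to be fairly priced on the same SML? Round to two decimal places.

MRP = (15.21% − 4.44%) / (2.25 − 0.24) = 5.3582%
R_f = 4.44% − 0.24 × 5.3582% = 3.1540%
β_Harlan = ρ·σ_i/σ_m = 0.753 × 17.33 / 23.90 = 0.5460
E(R_Harlan) = R_f + β × MRP = 3.1540% + 0.5460 × 5.3582% = 6.08%

6.08%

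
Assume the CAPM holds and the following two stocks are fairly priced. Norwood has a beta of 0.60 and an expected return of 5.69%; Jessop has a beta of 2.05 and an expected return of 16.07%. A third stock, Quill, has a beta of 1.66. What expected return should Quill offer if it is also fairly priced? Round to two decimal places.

MRP (SML slope) = (16.07% − 5.69%) / (2.05 − 0.60) = 10.38% / 1.45 = 7.1586%
R_f (intercept) = 5.69% − 0.60 × 7.1586% = 1.3948%
E(R_Quill) = R_f + β × MRP = 1.3948% + 1.66 × 7.1586% = 13.28%

13.28%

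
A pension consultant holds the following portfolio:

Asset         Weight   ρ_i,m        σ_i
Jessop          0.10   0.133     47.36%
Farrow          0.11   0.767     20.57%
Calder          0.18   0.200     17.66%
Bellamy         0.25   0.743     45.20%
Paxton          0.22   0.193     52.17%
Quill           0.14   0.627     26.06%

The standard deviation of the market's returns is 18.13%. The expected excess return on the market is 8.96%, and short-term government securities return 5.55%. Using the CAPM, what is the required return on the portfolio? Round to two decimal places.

β_Jessop = 0.133 × 47.36% / 18.13% = 0.3474
β_Farrow = 0.767 × 20.57% / 18.13% = 0.8702
β_Calder = 0.200 × 17.66% / 18.13% = 0.1948
β_Bellamy = 0.743 × 45.20% / 18.13% = 1.8524
β_Paxton = 0.193 × 52.17% / 18.13% = 0.5554
β_Quill = 0.627 × 26.06% / 18.13% = 0.9012
β_P = Σ w_i β_i = 0.10×0.3474 + 0.11×0.8702 + 0.18×0.1948 + 0.25×1.8524 + 0.22×0.5554 + 0.14×0.9012 = 0.8770
E(R_P) = R_f + β_P × MRP = 5.55% + 0.8770 × 8.96% = 13.41%

13.41%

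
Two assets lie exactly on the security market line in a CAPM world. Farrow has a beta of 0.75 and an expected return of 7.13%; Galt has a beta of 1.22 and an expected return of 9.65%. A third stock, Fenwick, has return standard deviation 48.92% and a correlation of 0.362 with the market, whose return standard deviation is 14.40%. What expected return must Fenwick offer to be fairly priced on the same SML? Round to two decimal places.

9.70%

MRP = (9.65% − 7.13%) / (1.22 − 0.75) = 5.3617%
R_f = 7.13% − 0.75 × 5.3617% = 3.1087%
β_Fenwick = ρ·σ_i/σ_m = 0.362 × 48.92 / 14.40 = 1.2298
E(R_Fenwick) = R_f + β × MRP = 3.1087% + 1.2298 × 5.3617% = 9.70%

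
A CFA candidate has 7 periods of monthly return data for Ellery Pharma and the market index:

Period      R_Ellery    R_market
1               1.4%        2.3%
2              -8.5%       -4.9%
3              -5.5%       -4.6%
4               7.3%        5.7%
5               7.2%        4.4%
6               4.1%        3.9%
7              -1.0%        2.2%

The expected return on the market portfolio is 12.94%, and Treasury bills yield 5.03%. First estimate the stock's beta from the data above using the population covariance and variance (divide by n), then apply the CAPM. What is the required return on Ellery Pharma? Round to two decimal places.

Mean R_i = (1.4 − 8.5 − 5.5 + 7.3 + 7.2 + 4.1 − 1.0) / 7 = 0.7143%
Mean R_m = (2.3 − 4.9 − 4.6 + 5.7 + 4.4 + 3.9 + 2.2) / 7 = 1.2857%
Σ(R_i − R̄_i)(R_m − R̄_m) = 150.8214  ⇒  Cov = 150.8214 / 7 = 21.5459
Σ(R_m − R̄_m)² = 110.7886  ⇒  Var(R_m) = 110.7886 / 7 = 15.8269
β = Cov / Var(R_m) = 21.5459 / 15.8269 = 1.3613
MRP = 12.94% − 5.03% = 7.91%
E(R) = R_f + β × MRP = 5.03% + 1.3613 × 7.91% = 15.80%

15.80%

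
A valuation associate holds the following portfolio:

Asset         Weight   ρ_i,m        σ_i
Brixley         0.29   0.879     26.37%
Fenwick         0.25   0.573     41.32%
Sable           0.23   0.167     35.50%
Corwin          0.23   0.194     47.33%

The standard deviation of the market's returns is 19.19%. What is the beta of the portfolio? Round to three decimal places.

β_Brixley = 0.879 × 26.37% / 19.19% = 1.2079
β_Fenwick = 0.573 × 41.32% / 19.19% = 1.2338
β_Sable = 0.167 × 35.50% / 19.19% = 0.3089
β_Corwin = 0.194 × 47.33% / 19.19% = 0.4785
β_P = Σ w_i β_i = 0.29×1.2079 + 0.25×1.2338 + 0.23×0.3089 + 0.23×0.4785 = 0.8398

0.840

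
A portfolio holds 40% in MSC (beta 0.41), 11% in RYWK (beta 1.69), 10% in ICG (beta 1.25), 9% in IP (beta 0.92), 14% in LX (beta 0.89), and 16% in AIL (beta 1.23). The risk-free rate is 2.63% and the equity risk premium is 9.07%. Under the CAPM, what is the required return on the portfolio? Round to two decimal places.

β_P = Σ w_i β_i = 0.40×0.41 + 0.11×1.69 + 0.10×1.25 + 0.09×0.92 + 0.14×0.89 + 0.16×1.23 = 0.8791
E(R_P) = R_f + β_P × MRP = 2.63% + 0.8791 × 9.07% = 10.60%

10.60%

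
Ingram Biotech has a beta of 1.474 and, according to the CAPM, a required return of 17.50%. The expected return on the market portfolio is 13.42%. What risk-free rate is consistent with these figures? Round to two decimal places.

E(R) = R_f + β(E(R_m) − R_f) = R_f(1 − β) + β·E(R_m)
17.50% = R_f × (1 − 1.474) + 1.474 × 13.42%
17.50% = R_f × -0.474 + 19.78108%
R_f = (17.50% − 19.78108%) / -0.474 = 4.81%

4.81%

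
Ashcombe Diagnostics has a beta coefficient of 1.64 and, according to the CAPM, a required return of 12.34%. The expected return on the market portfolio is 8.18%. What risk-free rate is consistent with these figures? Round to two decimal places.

1.68%

E(R) = R_f + β(E(R_m) − R_f) = R_f(1 − β) + β·E(R_m)
12.34% = R_f × (1 − 1.64) + 1.64 × 8.18%
12.34% = R_f × -0.64 + 13.4152%
R_f = (12.34% − 13.4152%) / -0.64 = 1.68%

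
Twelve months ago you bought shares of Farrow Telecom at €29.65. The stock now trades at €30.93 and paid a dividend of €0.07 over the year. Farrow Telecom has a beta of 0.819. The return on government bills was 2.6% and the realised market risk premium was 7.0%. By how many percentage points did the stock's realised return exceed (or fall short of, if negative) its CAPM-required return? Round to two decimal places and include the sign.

Realised HPR = (P1 + D1 − P0) / P0 = (30.93 + 0.07 − 29.65) / 29.65 = 1.35 / 29.65 = 4.5531%
CAPM required = R_f + β·MRP = 2.6% + 0.819 × 7.0% = 8.3330%
α = realised − required = 4.5531% − 8.3330% = -3.78%

-3.78%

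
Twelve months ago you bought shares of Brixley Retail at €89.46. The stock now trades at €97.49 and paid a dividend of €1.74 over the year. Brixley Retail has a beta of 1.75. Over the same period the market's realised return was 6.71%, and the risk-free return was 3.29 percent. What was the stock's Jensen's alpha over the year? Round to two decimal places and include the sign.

Realised HPR = (P1 + D1 − P0) / P0 = (97.49 + 1.74 − 89.46) / 89.46 = 9.77 / 89.46 = 10.9211%
MRP = 6.71% − 3.29% = 3.42%
CAPM required = R_f + β·MRP = 3.29% + 1.75 × 3.42% = 9.2750%
α = realised − required = 10.9211% − 9.2750% = +1.65%

+1.65%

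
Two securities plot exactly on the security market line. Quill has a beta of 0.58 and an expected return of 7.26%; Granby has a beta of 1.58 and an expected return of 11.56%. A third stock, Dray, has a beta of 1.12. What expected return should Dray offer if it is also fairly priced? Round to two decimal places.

9.58%

MRP (SML slope) = (11.56% − 7.26%) / (1.58 − 0.58) = 4.30% / 1.00 = 4.3000%
R_f (intercept) = 7.26% − 0.58 × 4.3000% = 4.7660%
E(R_Dray) = R_f + β × MRP = 4.7660% + 1.12 × 4.3000% = 9.58%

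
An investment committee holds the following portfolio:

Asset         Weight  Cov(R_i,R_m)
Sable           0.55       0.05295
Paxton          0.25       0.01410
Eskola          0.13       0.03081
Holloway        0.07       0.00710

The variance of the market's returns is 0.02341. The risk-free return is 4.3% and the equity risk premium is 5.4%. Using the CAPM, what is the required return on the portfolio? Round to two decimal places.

β_Sable = 0.05295 / 0.02341 = 2.2619
β_Paxton = 0.01410 / 0.02341 = 0.6023
β_Eskola = 0.03081 / 0.02341 = 1.3161
β_Holloway = 0.00710 / 0.02341 = 0.3033
β_P = Σ w_i β_i = 0.55×2.2619 + 0.25×0.6023 + 0.13×1.3161 + 0.07×0.3033 = 1.5869
E(R_P) = R_f + β_P × MRP = 4.3% + 1.5869 × 5.4% = 12.87%

12.87%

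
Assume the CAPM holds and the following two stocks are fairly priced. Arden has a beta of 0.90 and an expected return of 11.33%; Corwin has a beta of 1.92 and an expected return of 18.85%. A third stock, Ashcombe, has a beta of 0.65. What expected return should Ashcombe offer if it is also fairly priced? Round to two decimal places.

MRP (SML slope) = (18.85% − 11.33%) / (1.92 − 0.90) = 7.52% / 1.02 = 7.3725%
R_f (intercept) = 11.33% − 0.90 × 7.3725% = 4.6948%
E(R_Ashcombe) = R_f + β × MRP = 4.6948% + 0.65 × 7.3725% = 9.49%

9.49%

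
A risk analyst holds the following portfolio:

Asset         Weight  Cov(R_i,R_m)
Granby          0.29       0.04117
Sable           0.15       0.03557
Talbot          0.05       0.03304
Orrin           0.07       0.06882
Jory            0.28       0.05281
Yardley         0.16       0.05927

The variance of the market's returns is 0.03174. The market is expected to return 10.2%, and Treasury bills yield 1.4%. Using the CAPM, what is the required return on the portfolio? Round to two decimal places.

β_Granby = 0.04117 / 0.03174 = 1.2971
β_Sable = 0.03557 / 0.03174 = 1.1207
β_Talbot = 0.03304 / 0.03174 = 1.0410
β_Orrin = 0.06882 / 0.03174 = 2.1682
β_Jory = 0.05281 / 0.03174 = 1.6638
β_Yardley = 0.05927 / 0.03174 = 1.8674
β_P = Σ w_i β_i = 0.29×1.2971 + 0.15×1.1207 + 0.05×1.0410 + 0.07×2.1682 + 0.28×1.6638 + 0.16×1.8674 = 1.5127
MRP = 10.2% − 1.4% = 8.80%
E(R_P) = R_f + β_P × MRP = 1.4% + 1.5127 × 8.8% = 14.71%

14.71%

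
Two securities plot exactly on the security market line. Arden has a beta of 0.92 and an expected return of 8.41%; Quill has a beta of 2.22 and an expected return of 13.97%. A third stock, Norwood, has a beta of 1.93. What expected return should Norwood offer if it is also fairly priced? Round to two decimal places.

12.73%

MRP (SML slope) = (13.97% − 8.41%) / (2.22 − 0.92) = 5.56% / 1.30 = 4.2769%
R_f (intercept) = 8.41% − 0.92 × 4.2769% = 4.4753%
E(R_Norwood) = R_f + β × MRP = 4.4753% + 1.93 × 4.2769% = 12.73%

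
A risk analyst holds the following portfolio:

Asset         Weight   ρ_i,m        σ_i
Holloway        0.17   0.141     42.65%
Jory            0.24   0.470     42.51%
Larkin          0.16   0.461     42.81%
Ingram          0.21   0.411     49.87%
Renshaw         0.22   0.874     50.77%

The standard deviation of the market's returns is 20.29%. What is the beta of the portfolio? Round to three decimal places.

β_Holloway = 0.141 × 42.65% / 20.29% = 0.2964
β_Jory = 0.470 × 42.51% / 20.29% = 0.9847
β_Larkin = 0.461 × 42.81% / 20.29% = 0.9727
β_Ingram = 0.411 × 49.87% / 20.29% = 1.0102
β_Renshaw = 0.874 × 50.77% / 20.29% = 2.1869
β_P = Σ w_i β_i = 0.17×0.2964 + 0.24×0.9847 + 0.16×0.9727 + 0.21×1.0102 + 0.22×2.1869 = 1.1356

1.136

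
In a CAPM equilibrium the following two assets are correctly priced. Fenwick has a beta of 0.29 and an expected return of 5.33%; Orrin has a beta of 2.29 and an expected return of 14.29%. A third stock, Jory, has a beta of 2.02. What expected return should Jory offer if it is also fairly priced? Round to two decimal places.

13.08%

MRP (SML slope) = (14.29% − 5.33%) / (2.29 − 0.29) = 8.96% / 2.00 = 4.4800%
R_f (intercept) = 5.33% − 0.29 × 4.4800% = 4.0308%
E(R_Jory) = R_f + β × MRP = 4.0308% + 2.02 × 4.4800% = 13.08%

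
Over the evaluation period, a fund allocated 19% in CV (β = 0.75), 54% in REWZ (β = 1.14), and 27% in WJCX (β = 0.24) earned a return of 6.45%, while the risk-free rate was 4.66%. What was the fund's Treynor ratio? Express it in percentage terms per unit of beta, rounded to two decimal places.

β_P = 0.19×0.75 + 0.54×1.14 + 0.27×0.24 = 0.8229
Treynor = (R_P − R_f) / β_P = (6.45% − 4.66%) / 0.8229 = 1.79% / 0.8229 = 2.18%

2.18%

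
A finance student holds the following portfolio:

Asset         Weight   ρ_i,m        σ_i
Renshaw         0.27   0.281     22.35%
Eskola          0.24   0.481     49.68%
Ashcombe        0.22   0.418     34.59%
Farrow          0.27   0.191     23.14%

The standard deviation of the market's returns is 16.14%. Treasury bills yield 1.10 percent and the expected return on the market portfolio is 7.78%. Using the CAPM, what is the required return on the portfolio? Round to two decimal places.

β_Renshaw = 0.281 × 22.35% / 16.14% = 0.3891
β_Eskola = 0.481 × 49.68% / 16.14% = 1.4806
β_Ashcombe = 0.418 × 34.59% / 16.14% = 0.8958
β_Farrow = 0.191 × 23.14% / 16.14% = 0.2738
β_P = Σ w_i β_i = 0.27×0.3891 + 0.24×1.4806 + 0.22×0.8958 + 0.27×0.2738 = 0.7314
MRP = 7.78% − 1.10% = 6.68%
E(R_P) = R_f + β_P × MRP = 1.10% + 0.7314 × 6.68% = 5.99%

5.99%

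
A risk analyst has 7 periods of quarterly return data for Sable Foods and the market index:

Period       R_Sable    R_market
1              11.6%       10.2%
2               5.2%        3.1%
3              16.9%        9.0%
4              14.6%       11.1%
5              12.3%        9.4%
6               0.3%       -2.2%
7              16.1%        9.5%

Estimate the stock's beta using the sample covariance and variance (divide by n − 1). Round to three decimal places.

Mean R_i = (11.6 + 5.2 + 16.9 + 14.6 + 12.3 + 0.3 + 16.1) / 7 = 11.0000%
Mean R_m = (10.2 + 3.1 + 9.0 + 11.1 + 9.4 − 2.2 + 9.5) / 7 = 7.1571%
Σ(R_i − R̄_i)(R_m − R̄_m) = 165.4100  ⇒  Cov = 165.4100 / 6 = 27.5683
Σ(R_m − R̄_m)² = 142.7371  ⇒  Var(R_m) = 142.7371 / 6 = 23.7895
β = Cov / Var(R_m) = 27.5683 / 23.7895 = 1.1588

1.159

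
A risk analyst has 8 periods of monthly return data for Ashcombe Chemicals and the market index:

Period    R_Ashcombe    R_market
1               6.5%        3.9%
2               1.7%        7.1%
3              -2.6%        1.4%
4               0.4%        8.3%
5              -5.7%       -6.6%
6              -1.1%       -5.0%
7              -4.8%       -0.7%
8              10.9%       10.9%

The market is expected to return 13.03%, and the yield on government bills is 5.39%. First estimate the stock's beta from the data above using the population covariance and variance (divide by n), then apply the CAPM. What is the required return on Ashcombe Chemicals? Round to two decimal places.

Mean R_i = (6.5 + 1.7 − 2.6 + 0.4 − 5.7 − 1.1 − 4.8 + 10.9) / 8 = 0.6625%
Mean R_m = (3.9 + 7.1 + 1.4 + 8.3 − 6.6 − 5.0 − 0.7 + 10.9) / 8 = 2.4125%
Σ(R_i − R̄_i)(R_m − R̄_m) = 189.6038  ⇒  Cov = 189.6038 / 8 = 23.7005
Σ(R_m − R̄_m)² = 277.7688  ⇒  Var(R_m) = 277.7688 / 8 = 34.7211
β = Cov / Var(R_m) = 23.7005 / 34.7211 = 0.6826
MRP = 13.03% − 5.39% = 7.64%
E(R) = R_f + β × MRP = 5.39% + 0.6826 × 7.64% = 10.61%

10.61%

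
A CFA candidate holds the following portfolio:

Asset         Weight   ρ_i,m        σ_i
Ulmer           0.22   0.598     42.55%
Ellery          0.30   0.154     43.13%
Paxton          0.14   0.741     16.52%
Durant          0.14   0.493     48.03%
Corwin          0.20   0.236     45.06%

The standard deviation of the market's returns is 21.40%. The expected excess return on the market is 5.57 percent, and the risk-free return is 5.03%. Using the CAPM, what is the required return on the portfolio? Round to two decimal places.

8.87%

β_Ulmer = 0.598 × 42.55% / 21.40% = 1.1890
β_Ellery = 0.154 × 43.13% / 21.40% = 0.3104
β_Paxton = 0.741 × 16.52% / 21.40% = 0.5720
β_Durant = 0.493 × 48.03% / 21.40% = 1.1065
β_Corwin = 0.236 × 45.06% / 21.40% = 0.4969
β_P = Σ w_i β_i = 0.22×1.1890 + 0.30×0.3104 + 0.14×0.5720 + 0.14×1.1065 + 0.20×0.4969 = 0.6891
E(R_P) = R_f + β_P × MRP = 5.03% + 0.6891 × 5.57% = 8.87%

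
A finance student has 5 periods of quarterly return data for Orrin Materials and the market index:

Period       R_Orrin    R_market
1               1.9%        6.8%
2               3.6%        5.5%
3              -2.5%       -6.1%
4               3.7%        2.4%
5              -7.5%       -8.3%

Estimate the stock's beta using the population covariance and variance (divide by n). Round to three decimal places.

0.633

Mean R_i = (1.9 + 3.6 − 2.5 + 3.7 − 7.5) / 5 = -0.1600%
Mean R_m = (6.8 + 5.5 − 6.1 + 2.4 − 8.3) / 5 = 0.0600%
Σ(R_i − R̄_i)(R_m − R̄_m) = 119.1480  ⇒  Cov = 119.1480 / 5 = 23.8296
Σ(R_m − R̄_m)² = 188.3320  ⇒  Var(R_m) = 188.3320 / 5 = 37.6664
β = Cov / Var(R_m) = 23.8296 / 37.6664 = 0.6326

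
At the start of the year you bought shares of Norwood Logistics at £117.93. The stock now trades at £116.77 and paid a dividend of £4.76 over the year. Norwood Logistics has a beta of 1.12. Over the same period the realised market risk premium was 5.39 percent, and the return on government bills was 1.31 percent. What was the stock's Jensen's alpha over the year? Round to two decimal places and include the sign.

Realised HPR = (P1 + D1 − P0) / P0 = (116.77 + 4.76 − 117.93) / 117.93 = 3.60 / 117.93 = 3.0527%
CAPM required = R_f + β·MRP = 1.31% + 1.12 × 5.39% = 7.3468%
α = realised − required = 3.0527% − 7.3468% = -4.29%

-4.29%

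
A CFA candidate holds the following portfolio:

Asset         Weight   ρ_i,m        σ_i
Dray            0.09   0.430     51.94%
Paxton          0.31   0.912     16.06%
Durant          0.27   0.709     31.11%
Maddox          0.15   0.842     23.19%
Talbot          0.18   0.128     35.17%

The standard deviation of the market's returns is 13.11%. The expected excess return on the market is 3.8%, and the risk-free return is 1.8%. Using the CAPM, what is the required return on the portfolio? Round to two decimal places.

6.51%

β_Dray = 0.430 × 51.94% / 13.11% = 1.7036
β_Paxton = 0.912 × 16.06% / 13.11% = 1.1172
β_Durant = 0.709 × 31.11% / 13.11% = 1.6825
β_Maddox = 0.842 × 23.19% / 13.11% = 1.4894
β_Talbot = 0.128 × 35.17% / 13.11% = 0.3434
β_P = Σ w_i β_i = 0.09×1.7036 + 0.31×1.1172 + 0.27×1.6825 + 0.15×1.4894 + 0.18×0.3434 = 1.2392
E(R_P) = R_f + β_P × MRP = 1.8% + 1.2392 × 3.8% = 6.51%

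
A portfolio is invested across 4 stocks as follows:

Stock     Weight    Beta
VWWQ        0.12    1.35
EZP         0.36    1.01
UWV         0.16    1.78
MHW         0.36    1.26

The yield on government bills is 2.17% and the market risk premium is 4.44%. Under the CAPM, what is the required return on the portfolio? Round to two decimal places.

β_P = Σ w_i β_i = 0.12×1.35 + 0.36×1.01 + 0.16×1.78 + 0.36×1.26 = 1.2640
E(R_P) = R_f + β_P × MRP = 2.17% + 1.2640 × 4.44% = 7.78%

7.78%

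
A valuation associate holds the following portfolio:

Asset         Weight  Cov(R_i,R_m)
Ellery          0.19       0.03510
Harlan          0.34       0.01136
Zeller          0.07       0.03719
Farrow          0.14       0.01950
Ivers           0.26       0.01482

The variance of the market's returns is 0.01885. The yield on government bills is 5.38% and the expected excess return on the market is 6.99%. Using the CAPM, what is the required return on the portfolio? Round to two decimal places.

β_Ellery = 0.03510 / 0.01885 = 1.8621
β_Harlan = 0.01136 / 0.01885 = 0.6027
β_Zeller = 0.03719 / 0.01885 = 1.9729
β_Farrow = 0.01950 / 0.01885 = 1.0345
β_Ivers = 0.01482 / 0.01885 = 0.7862
β_P = Σ w_i β_i = 0.19×1.8621 + 0.34×0.6027 + 0.07×1.9729 + 0.14×1.0345 + 0.26×0.7862 = 1.0461
E(R_P) = R_f + β_P × MRP = 5.38% + 1.0461 × 6.99% = 12.69%

12.69%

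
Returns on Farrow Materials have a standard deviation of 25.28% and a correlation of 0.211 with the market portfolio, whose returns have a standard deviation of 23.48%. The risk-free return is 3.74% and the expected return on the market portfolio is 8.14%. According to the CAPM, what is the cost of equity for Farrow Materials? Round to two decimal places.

4.74%

β = ρ × σ_i / σ_m = 0.211 × 25.28% / 23.48% = 0.2272
MRP = 8.14% − 3.74% = 4.40%
E(R) = 3.74% + 0.2272 × 4.40% = 4.74%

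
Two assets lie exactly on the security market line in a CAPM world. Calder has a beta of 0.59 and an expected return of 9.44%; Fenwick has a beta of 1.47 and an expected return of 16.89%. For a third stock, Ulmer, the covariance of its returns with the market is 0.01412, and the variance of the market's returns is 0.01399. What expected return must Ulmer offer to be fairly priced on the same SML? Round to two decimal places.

MRP = (16.89% − 9.44%) / (1.47 − 0.59) = 8.4659%
R_f = 9.44% − 0.59 × 8.4659% = 4.4451%
β_Ulmer = Cov / Var(R_m) = 0.01412 / 0.01399 = 1.0093
E(R_Ulmer) = R_f + β × MRP = 4.4451% + 1.0093 × 8.4659% = 12.99%

12.99%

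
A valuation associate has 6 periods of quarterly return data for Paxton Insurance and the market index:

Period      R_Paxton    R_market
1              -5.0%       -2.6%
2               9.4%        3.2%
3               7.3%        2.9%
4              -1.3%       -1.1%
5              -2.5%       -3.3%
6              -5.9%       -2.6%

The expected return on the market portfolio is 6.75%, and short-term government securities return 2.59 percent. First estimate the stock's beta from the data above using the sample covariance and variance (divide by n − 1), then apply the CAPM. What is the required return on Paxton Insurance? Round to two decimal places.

Mean R_i = (-5.0 + 9.4 + 7.3 − 1.3 − 2.5 − 5.9) / 6 = 0.3333%
Mean R_m = (-2.6 + 3.2 + 2.9 − 1.1 − 3.3 − 2.6) / 6 = -0.5833%
Σ(R_i − R̄_i)(R_m − R̄_m) = 90.4367  ⇒  Cov = 90.4367 / 5 = 18.0873
Σ(R_m − R̄_m)² = 42.2283  ⇒  Var(R_m) = 42.2283 / 5 = 8.4457
β = Cov / Var(R_m) = 18.0873 / 8.4457 = 2.1416
MRP = 6.75% − 2.59% = 4.16%
E(R) = R_f + β × MRP = 2.59% + 2.1416 × 4.16% = 11.50%

11.50%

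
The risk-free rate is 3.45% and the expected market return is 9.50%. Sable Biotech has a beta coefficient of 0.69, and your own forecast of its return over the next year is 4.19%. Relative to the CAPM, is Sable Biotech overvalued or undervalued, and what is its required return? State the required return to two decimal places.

Overvalued; required return 7.62%

MRP = 9.50% − 3.45% = 6.05%
Required return = R_f + β·MRP = 3.45% + 0.69 × 6.05% = 7.62%
Forecast 4.19% < required 7.62% → the stock plots below the SML → overvalued.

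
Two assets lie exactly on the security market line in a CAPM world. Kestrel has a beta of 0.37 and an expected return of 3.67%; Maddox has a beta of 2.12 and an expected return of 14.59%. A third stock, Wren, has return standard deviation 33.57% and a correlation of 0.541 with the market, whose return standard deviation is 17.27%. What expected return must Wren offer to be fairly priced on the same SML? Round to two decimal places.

MRP = (14.59% − 3.67%) / (2.12 − 0.37) = 6.2400%
R_f = 3.67% − 0.37 × 6.2400% = 1.3612%
β_Wren = ρ·σ_i/σ_m = 0.541 × 33.57 / 17.27 = 1.0516
E(R_Wren) = R_f + β × MRP = 1.3612% + 1.0516 × 6.2400% = 7.92%

7.92%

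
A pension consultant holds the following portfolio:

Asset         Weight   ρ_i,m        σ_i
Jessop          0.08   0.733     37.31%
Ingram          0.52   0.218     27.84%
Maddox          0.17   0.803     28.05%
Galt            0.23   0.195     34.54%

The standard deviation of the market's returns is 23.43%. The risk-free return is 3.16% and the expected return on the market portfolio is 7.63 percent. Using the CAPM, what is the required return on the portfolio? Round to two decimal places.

β_Jessop = 0.733 × 37.31% / 23.43% = 1.1672
β_Ingram = 0.218 × 27.84% / 23.43% = 0.2590
β_Maddox = 0.803 × 28.05% / 23.43% = 0.9613
β_Galt = 0.195 × 34.54% / 23.43% = 0.2875
β_P = Σ w_i β_i = 0.08×1.1672 + 0.52×0.2590 + 0.17×0.9613 + 0.23×0.2875 = 0.4576
MRP = 7.63% − 3.16% = 4.47%
E(R_P) = R_f + β_P × MRP = 3.16% + 0.4576 × 4.47% = 5.21%

5.21%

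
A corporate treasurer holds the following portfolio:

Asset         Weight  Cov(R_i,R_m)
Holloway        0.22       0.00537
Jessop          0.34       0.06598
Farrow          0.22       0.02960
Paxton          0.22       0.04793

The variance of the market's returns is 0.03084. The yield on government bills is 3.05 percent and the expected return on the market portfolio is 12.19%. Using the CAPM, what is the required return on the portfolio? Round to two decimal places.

15.10%

β_Holloway = 0.00537 / 0.03084 = 0.1741
β_Jessop = 0.06598 / 0.03084 = 2.1394
β_Farrow = 0.02960 / 0.03084 = 0.9598
β_Paxton = 0.04793 / 0.03084 = 1.5542
β_P = Σ w_i β_i = 0.22×0.1741 + 0.34×2.1394 + 0.22×0.9598 + 0.22×1.5542 = 1.3188
MRP = 12.19% − 3.05% = 9.14%
E(R_P) = R_f + β_P × MRP = 3.05% + 1.3188 × 9.14% = 15.10%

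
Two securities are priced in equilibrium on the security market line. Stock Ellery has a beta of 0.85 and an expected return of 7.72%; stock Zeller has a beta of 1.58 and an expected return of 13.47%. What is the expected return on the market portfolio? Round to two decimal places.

Both satisfy E(R) = R_f + β·MRP, so the slope of the SML is
MRP = (13.47% − 7.72%) / (1.58 − 0.85) = 5.75% / 0.73 = 7.8767%
R_f = E(R_Ellery) − β_Ellery·MRP = 7.72% − 0.85 × 7.8767% = 1.0248%
E(R_m) = R_f + MRP = 1.0248% + 7.8767% = 8.90%

8.90%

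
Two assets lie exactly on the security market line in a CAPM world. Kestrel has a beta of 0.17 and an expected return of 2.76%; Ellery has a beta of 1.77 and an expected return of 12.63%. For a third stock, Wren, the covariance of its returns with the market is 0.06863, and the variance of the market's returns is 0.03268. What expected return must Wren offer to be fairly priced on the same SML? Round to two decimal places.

MRP = (12.63% − 2.76%) / (1.77 − 0.17) = 6.1688%
R_f = 2.76% − 0.17 × 6.1688% = 1.7113%
β_Wren = Cov / Var(R_m) = 0.06863 / 0.03268 = 2.1001
E(R_Wren) = R_f + β × MRP = 1.7113% + 2.1001 × 6.1688% = 14.67%

14.67%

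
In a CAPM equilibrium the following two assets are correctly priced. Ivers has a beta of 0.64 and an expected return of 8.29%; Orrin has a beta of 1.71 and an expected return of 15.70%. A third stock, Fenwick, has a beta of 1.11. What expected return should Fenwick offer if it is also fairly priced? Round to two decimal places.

11.54%

MRP (SML slope) = (15.70% − 8.29%) / (1.71 − 0.64) = 7.41% / 1.07 = 6.9252%
R_f (intercept) = 8.29% − 0.64 × 6.9252% = 3.8579%
E(R_Fenwick) = R_f + β × MRP = 3.8579% + 1.11 × 6.9252% = 11.54%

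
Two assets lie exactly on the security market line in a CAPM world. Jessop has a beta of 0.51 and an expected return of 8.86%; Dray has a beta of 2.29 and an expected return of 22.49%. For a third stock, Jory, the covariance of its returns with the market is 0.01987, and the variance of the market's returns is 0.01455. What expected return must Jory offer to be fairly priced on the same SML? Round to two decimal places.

MRP = (22.49% − 8.86%) / (2.29 − 0.51) = 7.6573%
R_f = 8.86% − 0.51 × 7.6573% = 4.9548%
β_Jory = Cov / Var(R_m) = 0.01987 / 0.01455 = 1.3656
E(R_Jory) = R_f + β × MRP = 4.9548% + 1.3656 × 7.6573% = 15.41%

15.41%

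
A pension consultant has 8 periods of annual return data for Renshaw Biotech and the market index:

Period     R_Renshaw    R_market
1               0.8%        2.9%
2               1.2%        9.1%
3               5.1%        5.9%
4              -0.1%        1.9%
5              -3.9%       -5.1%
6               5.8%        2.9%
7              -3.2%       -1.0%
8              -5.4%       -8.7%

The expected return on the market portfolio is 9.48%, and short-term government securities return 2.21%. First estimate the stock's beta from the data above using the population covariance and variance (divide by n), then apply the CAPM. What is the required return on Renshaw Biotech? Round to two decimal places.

Mean R_i = (0.8 + 1.2 + 5.1 − 0.1 − 3.9 + 5.8 − 3.2 − 5.4) / 8 = 0.0375%
Mean R_m = (2.9 + 9.1 + 5.9 + 1.9 − 5.1 + 2.9 − 1.0 − 8.7) / 8 = 0.9875%
Σ(R_i − R̄_i)(R_m − R̄_m) = 129.7338  ⇒  Cov = 129.7338 / 8 = 16.2167
Σ(R_m − R̄_m)² = 232.9488  ⇒  Var(R_m) = 232.9488 / 8 = 29.1186
β = Cov / Var(R_m) = 16.2167 / 29.1186 = 0.5569
MRP = 9.48% − 2.21% = 7.27%
E(R) = R_f + β × MRP = 2.21% + 0.5569 × 7.27% = 6.26%

6.26%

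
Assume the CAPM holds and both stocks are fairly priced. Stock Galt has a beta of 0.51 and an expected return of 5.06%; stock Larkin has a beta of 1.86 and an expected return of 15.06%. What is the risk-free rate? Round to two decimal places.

Both satisfy E(R) = R_f + β·MRP, so the slope of the SML is
MRP = (15.06% − 5.06%) / (1.86 − 0.51) = 10.00% / 1.35 = 7.4074%
R_f = E(R_Galt) − β_Galt·MRP = 5.06% − 0.51 × 7.4074% = 1.2822%

1.28%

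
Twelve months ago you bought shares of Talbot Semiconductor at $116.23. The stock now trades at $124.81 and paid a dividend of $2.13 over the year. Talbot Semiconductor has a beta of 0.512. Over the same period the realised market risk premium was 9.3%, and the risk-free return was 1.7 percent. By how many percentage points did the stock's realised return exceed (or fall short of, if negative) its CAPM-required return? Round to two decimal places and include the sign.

Realised HPR = (P1 + D1 − P0) / P0 = (124.81 + 2.13 − 116.23) / 116.23 = 10.71 / 116.23 = 9.2145%
CAPM required = R_f + β·MRP = 1.7% + 0.512 × 9.3% = 6.4616%
α = realised − required = 9.2145% − 6.4616% = +2.75%

+2.75%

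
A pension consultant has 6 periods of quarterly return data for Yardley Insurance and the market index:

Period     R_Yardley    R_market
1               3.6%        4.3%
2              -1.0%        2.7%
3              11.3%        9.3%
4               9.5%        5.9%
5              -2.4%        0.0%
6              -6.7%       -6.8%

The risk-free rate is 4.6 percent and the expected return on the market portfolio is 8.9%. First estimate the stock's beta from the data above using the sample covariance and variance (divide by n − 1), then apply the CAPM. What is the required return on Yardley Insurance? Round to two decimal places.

9.71%

Mean R_i = (3.6 − 1.0 + 11.3 + 9.5 − 2.4 − 6.7) / 6 = 2.3833%
Mean R_m = (4.3 + 2.7 + 9.3 + 5.9 + 0.0 − 6.8) / 6 = 2.5667%
Σ(R_i − R̄_i)(R_m − R̄_m) = 182.7767  ⇒  Cov = 182.7767 / 5 = 36.5553
Σ(R_m − R̄_m)² = 153.7933  ⇒  Var(R_m) = 153.7933 / 5 = 30.7587
β = Cov / Var(R_m) = 36.5553 / 30.7587 = 1.1885
MRP = 8.9% − 4.6% = 4.30%
E(R) = R_f + β × MRP = 4.6% + 1.1885 × 4.3% = 9.71%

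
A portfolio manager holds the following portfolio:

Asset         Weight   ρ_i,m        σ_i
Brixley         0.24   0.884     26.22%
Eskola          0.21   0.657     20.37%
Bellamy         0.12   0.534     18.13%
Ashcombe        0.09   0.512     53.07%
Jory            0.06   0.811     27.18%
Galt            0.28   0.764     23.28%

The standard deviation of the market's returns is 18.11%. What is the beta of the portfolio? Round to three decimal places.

1.010

β_Brixley = 0.884 × 26.22% / 18.11% = 1.2799
β_Eskola = 0.657 × 20.37% / 18.11% = 0.7390
β_Bellamy = 0.534 × 18.13% / 18.11% = 0.5346
β_Ashcombe = 0.512 × 53.07% / 18.11% = 1.5004
β_Jory = 0.811 × 27.18% / 18.11% = 1.2172
β_Galt = 0.764 × 23.28% / 18.11% = 0.9821
β_P = Σ w_i β_i = 0.24×1.2799 + 0.21×0.7390 + 0.12×0.5346 + 0.09×1.5004 + 0.06×1.2172 + 0.28×0.9821 = 1.0096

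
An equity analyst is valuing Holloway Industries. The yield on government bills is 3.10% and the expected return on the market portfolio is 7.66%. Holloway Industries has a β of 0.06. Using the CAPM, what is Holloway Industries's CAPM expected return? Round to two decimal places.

3.37%

Market risk premium = E(R_m) − R_f = 7.66% − 3.10% = 4.56%
E(R) = R_f + β × MRP = 3.10% + 0.06 × 4.56% = 3.37%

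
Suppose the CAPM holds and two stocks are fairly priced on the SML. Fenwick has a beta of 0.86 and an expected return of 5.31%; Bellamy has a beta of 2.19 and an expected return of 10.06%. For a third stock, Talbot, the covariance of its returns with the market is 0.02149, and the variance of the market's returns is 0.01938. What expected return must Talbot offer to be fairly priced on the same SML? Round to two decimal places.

6.20%

MRP = (10.06% − 5.31%) / (2.19 − 0.86) = 3.5714%
R_f = 5.31% − 0.86 × 3.5714% = 2.2386%
β_Talbot = Cov / Var(R_m) = 0.02149 / 0.01938 = 1.1089
E(R_Talbot) = R_f + β × MRP = 2.2386% + 1.1089 × 3.5714% = 6.20%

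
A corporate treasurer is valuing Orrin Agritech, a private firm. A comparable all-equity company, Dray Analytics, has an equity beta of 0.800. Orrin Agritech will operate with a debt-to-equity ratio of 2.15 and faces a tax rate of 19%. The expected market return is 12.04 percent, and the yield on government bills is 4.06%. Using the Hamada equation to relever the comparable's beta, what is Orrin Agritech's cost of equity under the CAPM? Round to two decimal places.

21.56%

β_L = β_U × [1 + (1 − t)(D/E)] = 0.800 × [1 + (1 − 0.19) × 2.15]
    = 0.800 × [1 + 0.81 × 2.15] = 0.800 × 2.7415 = 2.1932
MRP = 12.04% − 4.06% = 7.98%
E(R) = R_f + β_L × MRP = 4.06% + 2.1932 × 7.98% = 21.56%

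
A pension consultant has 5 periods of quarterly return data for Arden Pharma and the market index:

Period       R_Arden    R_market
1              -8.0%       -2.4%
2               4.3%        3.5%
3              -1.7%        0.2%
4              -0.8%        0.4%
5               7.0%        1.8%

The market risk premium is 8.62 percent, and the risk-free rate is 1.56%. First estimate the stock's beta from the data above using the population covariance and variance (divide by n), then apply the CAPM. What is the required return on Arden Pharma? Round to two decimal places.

22.26%

Mean R_i = (-8.0 + 4.3 − 1.7 − 0.8 + 7.0) / 5 = 0.1600%
Mean R_m = (-2.4 + 3.5 + 0.2 + 0.4 + 1.8) / 5 = 0.7000%
Σ(R_i − R̄_i)(R_m − R̄_m) = 45.6300  ⇒  Cov = 45.6300 / 5 = 9.1260
Σ(R_m − R̄_m)² = 19.0000  ⇒  Var(R_m) = 19.0000 / 5 = 3.8000
β = Cov / Var(R_m) = 9.1260 / 3.8000 = 2.4016
E(R) = R_f + β × MRP = 1.56% + 2.4016 × 8.62% = 22.26%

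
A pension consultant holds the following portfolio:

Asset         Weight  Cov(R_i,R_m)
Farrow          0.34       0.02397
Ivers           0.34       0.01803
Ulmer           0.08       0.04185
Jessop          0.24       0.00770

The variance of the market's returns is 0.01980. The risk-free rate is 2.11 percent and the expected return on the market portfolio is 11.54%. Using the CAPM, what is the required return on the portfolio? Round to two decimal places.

β_Farrow = 0.02397 / 0.01980 = 1.2106
β_Ivers = 0.01803 / 0.01980 = 0.9106
β_Ulmer = 0.04185 / 0.01980 = 2.1136
β_Jessop = 0.00770 / 0.01980 = 0.3889
β_P = Σ w_i β_i = 0.34×1.2106 + 0.34×0.9106 + 0.08×2.1136 + 0.24×0.3889 = 0.9836
MRP = 11.54% − 2.11% = 9.43%
E(R_P) = R_f + β_P × MRP = 2.11% + 0.9836 × 9.43% = 11.39%

11.39%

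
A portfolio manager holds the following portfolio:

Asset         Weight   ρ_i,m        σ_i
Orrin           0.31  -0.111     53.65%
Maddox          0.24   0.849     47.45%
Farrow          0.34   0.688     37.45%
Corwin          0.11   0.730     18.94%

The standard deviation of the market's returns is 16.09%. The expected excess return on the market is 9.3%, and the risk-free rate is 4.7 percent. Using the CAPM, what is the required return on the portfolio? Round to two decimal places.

15.16%

β_Orrin = -0.111 × 53.65% / 16.09% = -0.3701
β_Maddox = 0.849 × 47.45% / 16.09% = 2.5037
β_Farrow = 0.688 × 37.45% / 16.09% = 1.6013
β_Corwin = 0.730 × 18.94% / 16.09% = 0.8593
β_P = Σ w_i β_i = 0.31×-0.3701 + 0.24×2.5037 + 0.34×1.6013 + 0.11×0.8593 = 1.1251
E(R_P) = R_f + β_P × MRP = 4.7% + 1.1251 × 9.3% = 15.16%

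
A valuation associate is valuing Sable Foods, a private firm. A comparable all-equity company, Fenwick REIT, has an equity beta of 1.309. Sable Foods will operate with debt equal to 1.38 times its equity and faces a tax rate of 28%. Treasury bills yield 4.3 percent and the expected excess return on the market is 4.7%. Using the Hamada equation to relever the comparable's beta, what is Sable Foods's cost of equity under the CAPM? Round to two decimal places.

16.57%

β_L = β_U × [1 + (1 − t)(D/E)] = 1.309 × [1 + (1 − 0.28) × 1.38]
    = 1.309 × [1 + 0.72 × 1.38] = 1.309 × 1.9936 = 2.6096
E(R) = R_f + β_L × MRP = 4.3% + 2.6096 × 4.7% = 16.57%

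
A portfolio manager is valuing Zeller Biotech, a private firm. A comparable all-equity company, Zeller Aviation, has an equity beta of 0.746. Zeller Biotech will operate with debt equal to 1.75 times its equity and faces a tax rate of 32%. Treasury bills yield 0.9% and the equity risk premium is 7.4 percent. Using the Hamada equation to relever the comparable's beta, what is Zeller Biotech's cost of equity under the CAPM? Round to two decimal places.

β_L = β_U × [1 + (1 − t)(D/E)] = 0.746 × [1 + (1 − 0.32) × 1.75]
    = 0.746 × [1 + 0.68 × 1.75] = 0.746 × 2.1900 = 1.6337
E(R) = R_f + β_L × MRP = 0.9% + 1.6337 × 7.4% = 12.99%

12.99%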